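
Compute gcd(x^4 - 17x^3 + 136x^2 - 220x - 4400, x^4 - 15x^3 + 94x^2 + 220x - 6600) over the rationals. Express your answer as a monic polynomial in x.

Apply the Euclidean algorithm:
  x^4 - 17x^3 + 136x^2 - 220x - 4400 = (x^4 - 15x^3 + 94x^2 + 220x - 6600) + (-2x^3 + 42x^2 - 440x + 2200)
  x^4 - 15x^3 + 94x^2 + 220x - 6600 = (-(1/2)x - 3)(-2x^3 + 42x^2 - 440x + 2200) + (0)
Last nonzero remainder: -2x^3 + 42x^2 - 440x + 2200. Dividing through by -2 gives the monic gcd x^3 - 21x^2 + 220x - 1100.

x^3 - 21x^2 + 220x - 1100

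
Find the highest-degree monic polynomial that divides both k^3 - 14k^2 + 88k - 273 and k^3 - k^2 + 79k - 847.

Euclidean algorithm in ℚ[k]:
  k^3 - 14k^2 + 88k - 273 = (k^3 - k^2 + 79k - 847) + (-13k^2 + 9k + 574)
  k^3 - k^2 + 79k - 847 = (-(1/13)k + 4/169)(-13k^2 + 9k + 574) + ((20777/169)k - 145439/169)
  -13k^2 + 9k + 574 = (-(2197/20777)k - 13858/20777)((20777/169)k - 145439/169) + (0)
Last nonzero remainder: (20777/169)k - 145439/169. Dividing through by 20777/169 gives the monic gcd k - 7.

k - 7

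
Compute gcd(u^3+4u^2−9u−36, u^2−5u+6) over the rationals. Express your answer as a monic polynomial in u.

Euclidean algorithm in ℚ[u]:
  u^3+4u^2−9u−36 = (u+9)(u^2−5u+6) + (30u−90)
  u^2−5u+6 = ((1/30)u−1/15)(30u−90) + (0)
Last nonzero remainder: 30u−90. Dividing through by 30 gives the monic gcd u−3.

u−3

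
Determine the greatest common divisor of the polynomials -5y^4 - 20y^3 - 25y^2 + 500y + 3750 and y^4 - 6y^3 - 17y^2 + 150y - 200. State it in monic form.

y^2 - 25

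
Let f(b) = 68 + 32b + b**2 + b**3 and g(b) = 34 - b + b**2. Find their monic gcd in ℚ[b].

Euclidean algorithm in ℚ[b]:
  b**3 + b**2 + 32b + 68 = (b + 2)(b**2 - b + 34) + (0)
The last nonzero remainder b**2 - b + 34 is already monic.

34 - b + b**2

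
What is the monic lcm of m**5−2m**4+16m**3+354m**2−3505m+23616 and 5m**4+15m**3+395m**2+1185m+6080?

By polynomial division,
  m**5−2m**4+16m**3+354m**2−3505m+23616 = ((1/5)m−1)(5m**4+15m**3+395m**2+1185m+6080) + (−48m**3+512m**2−3536m+29696)
  5m**4+15m**3+395m**2+1185m+6080 = (−(5/48)m−205/144)(−48m**3+512m**2−3536m+29696) + ((6800/9)m**2−(6800/9)m+435200/9)
  −48m**3+512m**2−3536m+29696 = (−(27/425)m+261/425)((6800/9)m**2−(6800/9)m+435200/9) + (0)
Last nonzero remainder: (6800/9)m**2−(6800/9)m+435200/9. Dividing through by 6800/9 gives the monic gcd m**2−m+64.
Then lcm(f, g) = f·g / gcd(f, g); expanding and making the result monic gives the answer.

m**7+2m**6+27m**5+380m**4−1785m**3+16322m**2+27869m+448704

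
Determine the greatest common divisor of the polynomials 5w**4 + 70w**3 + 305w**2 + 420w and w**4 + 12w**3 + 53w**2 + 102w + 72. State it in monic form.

By polynomial division,
  5w**4 + 70w**3 + 305w**2 + 420w = (5)(w**4 + 12w**3 + 53w**2 + 102w + 72) + (10w**3 + 40w**2 - 90w - 360)
  w**4 + 12w**3 + 53w**2 + 102w + 72 = ((1/10)w + 4/5)(10w**3 + 40w**2 - 90w - 360) + (30w**2 + 210w + 360)
  10w**3 + 40w**2 - 90w - 360 = ((1/3)w - 1)(30w**2 + 210w + 360) + (0)
Last nonzero remainder: 30w**2 + 210w + 360. Dividing through by 30 gives the monic gcd w**2 + 7w + 12.

w**2 + 7w + 12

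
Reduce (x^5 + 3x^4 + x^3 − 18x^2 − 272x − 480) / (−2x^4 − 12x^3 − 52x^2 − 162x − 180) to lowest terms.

(−x^2 + 16)/(2x + 6)

By polynomial division,
  x^5 + 3x^4 + x^3 − 18x^2 − 272x − 480 = (−(1/2)x + 3/2)(−2x^4 − 12x^3 − 52x^2 − 162x − 180) + (−7x^3 − 21x^2 − 119x − 210)
  −2x^4 − 12x^3 − 52x^2 − 162x − 180 = ((2/7)x + 6/7)(−7x^3 − 21x^2 − 119x − 210) + (0)
Last nonzero remainder: −7x^3 − 21x^2 − 119x − 210. Dividing through by −7 gives the monic gcd x^3 + 3x^2 + 17x + 30.
Cancel x^3 + 3x^2 + 17x + 30 from numerator and denominator to get the reduced form.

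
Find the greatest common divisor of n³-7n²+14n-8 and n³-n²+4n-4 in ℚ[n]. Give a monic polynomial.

Euclidean algorithm in ℚ[n]:
  n³-7n²+14n-8 = (n³-n²+4n-4) + (-6n²+10n-4)
  n³-n²+4n-4 = (-(1/6)n-1/9)(-6n²+10n-4) + ((40/9)n-40/9)
  -6n²+10n-4 = (-(27/20)n+9/10)((40/9)n-40/9) + (0)
Last nonzero remainder: (40/9)n-40/9. Dividing through by 40/9 gives the monic gcd n-1.

n-1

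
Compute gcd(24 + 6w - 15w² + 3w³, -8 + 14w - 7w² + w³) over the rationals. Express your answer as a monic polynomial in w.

8 - 6w + w²

Apply the Euclidean algorithm:
  3w³ - 15w² + 6w + 24 = (3)(w³ - 7w² + 14w - 8) + (6w² - 36w + 48)
  w³ - 7w² + 14w - 8 = ((1/6)w - 1/6)(6w² - 36w + 48) + (0)
Last nonzero remainder: 6w² - 36w + 48. Dividing through by 6 gives the monic gcd w² - 6w + 8.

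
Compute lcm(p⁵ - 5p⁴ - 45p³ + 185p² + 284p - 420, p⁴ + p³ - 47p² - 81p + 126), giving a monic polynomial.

p⁶ - 2p⁵ - 60p⁴ + 50p³ + 839p² + 432p - 1260

Euclidean algorithm in ℚ[p]:
  p⁵ - 5p⁴ - 45p³ + 185p² + 284p - 420 = (p - 6)(p⁴ + p³ - 47p² - 81p + 126) + (8p³ - 16p² - 328p + 336)
  p⁴ + p³ - 47p² - 81p + 126 = ((1/8)p + 3/8)(8p³ - 16p² - 328p + 336) + (0)
Last nonzero remainder: 8p³ - 16p² - 328p + 336. Dividing through by 8 gives the monic gcd p³ - 2p² - 41p + 42.
Then lcm(f, g) = f·g / gcd(f, g); expanding and making the result monic gives the answer.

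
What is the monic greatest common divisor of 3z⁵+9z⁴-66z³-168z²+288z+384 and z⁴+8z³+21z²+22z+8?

z²+5z+4

Euclidean algorithm in ℚ[z]:
  3z⁵+9z⁴-66z³-168z²+288z+384 = (3z-15)(z⁴+8z³+21z²+22z+8) + (-9z³+81z²+594z+504)
  z⁴+8z³+21z²+22z+8 = (-(1/9)z-17/9)(-9z³+81z²+594z+504) + (240z²+1200z+960)
  -9z³+81z²+594z+504 = (-(3/80)z+21/40)(240z²+1200z+960) + (0)
Last nonzero remainder: 240z²+1200z+960. Dividing through by 240 gives the monic gcd z²+5z+4.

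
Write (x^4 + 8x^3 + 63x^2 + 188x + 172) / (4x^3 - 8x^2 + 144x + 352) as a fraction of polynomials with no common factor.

Euclidean algorithm in ℚ[x]:
  x^4 + 8x^3 + 63x^2 + 188x + 172 = ((1/4)x + 5/2)(4x^3 - 8x^2 + 144x + 352) + (47x^2 - 260x - 708)
  4x^3 - 8x^2 + 144x + 352 = ((4/47)x + 664/2209)(47x^2 - 260x - 708) + ((623840/2209)x + 1247680/2209)
  47x^2 - 260x - 708 = ((103823/623840)x - 390993/311920)((623840/2209)x + 1247680/2209) + (0)
Last nonzero remainder: (623840/2209)x + 1247680/2209. Dividing through by 623840/2209 gives the monic gcd x + 2.
Cancel x + 2 from numerator and denominator to get the reduced form.

(x^3 + 6x^2 + 51x + 86)/(4x^2 - 16x + 176)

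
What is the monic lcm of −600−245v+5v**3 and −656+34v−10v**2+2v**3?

Apply the Euclidean algorithm:
  5v**3−245v−600 = (5/2)(2v**3−10v**2+34v−656) + (25v**2−330v+1040)
  2v**3−10v**2+34v−656 = ((2/25)v+82/125)(25v**2−330v+1040) + ((4182/25)v−33456/25)
  25v**2−330v+1040 = ((625/4182)v−1625/2091)((4182/25)v−33456/25) + (0)
Last nonzero remainder: (4182/25)v−33456/25. Dividing through by 4182/25 gives the monic gcd v−8.
Then lcm(f, g) = f·g / gcd(f, g); expanding and making the result monic gives the answer.

−4920−2369v−267v**2−8v**3+3v**4+v**5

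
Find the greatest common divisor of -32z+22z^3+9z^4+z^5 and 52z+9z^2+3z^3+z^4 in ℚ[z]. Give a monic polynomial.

4z+z^2

Apply the Euclidean algorithm:
  z^5+9z^4+22z^3-32z = (z+6)(z^4+3z^3+9z^2+52z) + (-5z^3-106z^2-344z)
  z^4+3z^3+9z^2+52z = (-(1/5)z+91/25)(-5z^3-106z^2-344z) + ((8151/25)z^2+(32604/25)z)
  -5z^3-106z^2-344z = (-(125/8151)z-2150/8151)((8151/25)z^2+(32604/25)z) + (0)
Last nonzero remainder: (8151/25)z^2+(32604/25)z. Dividing through by 8151/25 gives the monic gcd z^2+4z.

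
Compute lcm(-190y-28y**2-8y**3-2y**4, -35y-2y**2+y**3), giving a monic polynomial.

-665y-3y**2-14y**3-3y**4+y**5

Apply the Euclidean algorithm:
  -2y**4-8y**3-28y**2-190y = (-2y-12)(y**3-2y**2-35y) + (-122y**2-610y)
  y**3-2y**2-35y = (-(1/122)y+7/122)(-122y**2-610y) + (0)
Last nonzero remainder: -122y**2-610y. Dividing through by -122 gives the monic gcd y**2+5y.
Then lcm(f, g) = f·g / gcd(f, g); expanding and making the result monic gives the answer.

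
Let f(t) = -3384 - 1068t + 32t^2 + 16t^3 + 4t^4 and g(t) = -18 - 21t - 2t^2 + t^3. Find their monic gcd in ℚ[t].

-18 - 3t + t^2

By polynomial division,
  4t^4 + 16t^3 + 32t^2 - 1068t - 3384 = (4t + 24)(t^3 - 2t^2 - 21t - 18) + (164t^2 - 492t - 2952)
  t^3 - 2t^2 - 21t - 18 = ((1/164)t + 1/164)(164t^2 - 492t - 2952) + (0)
Last nonzero remainder: 164t^2 - 492t - 2952. Dividing through by 164 gives the monic gcd t^2 - 3t - 18.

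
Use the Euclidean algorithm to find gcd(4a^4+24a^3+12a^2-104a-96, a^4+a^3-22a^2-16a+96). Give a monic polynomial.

a^3+5a^2-2a-24

Euclidean algorithm in ℚ[a]:
  4a^4+24a^3+12a^2-104a-96 = (4)(a^4+a^3-22a^2-16a+96) + (20a^3+100a^2-40a-480)
  a^4+a^3-22a^2-16a+96 = ((1/20)a-1/5)(20a^3+100a^2-40a-480) + (0)
Last nonzero remainder: 20a^3+100a^2-40a-480. Dividing through by 20 gives the monic gcd a^3+5a^2-2a-24.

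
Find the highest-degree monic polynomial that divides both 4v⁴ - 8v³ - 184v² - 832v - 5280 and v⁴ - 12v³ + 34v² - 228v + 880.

Euclidean algorithm in ℚ[v]:
  4v⁴ - 8v³ - 184v² - 832v - 5280 = (4)(v⁴ - 12v³ + 34v² - 228v + 880) + (40v³ - 320v² + 80v - 8800)
  v⁴ - 12v³ + 34v² - 228v + 880 = ((1/40)v - 1/10)(40v³ - 320v² + 80v - 8800) + (0)
Last nonzero remainder: 40v³ - 320v² + 80v - 8800. Dividing through by 40 gives the monic gcd v³ - 8v² + 2v - 220.

v³ - 8v² + 2v - 220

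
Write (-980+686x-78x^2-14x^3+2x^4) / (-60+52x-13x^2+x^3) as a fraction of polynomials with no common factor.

(-98+2x^2)/(-6+x)

Euclidean algorithm in ℚ[x]:
  2x^4-14x^3-78x^2+686x-980 = (2x+12)(x^3-13x^2+52x-60) + (-26x^2+182x-260)
  x^3-13x^2+52x-60 = (-(1/26)x+3/13)(-26x^2+182x-260) + (0)
Last nonzero remainder: -26x^2+182x-260. Dividing through by -26 gives the monic gcd x^2-7x+10.
Cancel x^2-7x+10 from numerator and denominator to get the reduced form.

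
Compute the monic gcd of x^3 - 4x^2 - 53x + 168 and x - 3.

x - 3

Repeated division with remainder:
  x^3 - 4x^2 - 53x + 168 = (x^2 - x - 56)(x - 3) + (0)
The last nonzero remainder x - 3 is already monic.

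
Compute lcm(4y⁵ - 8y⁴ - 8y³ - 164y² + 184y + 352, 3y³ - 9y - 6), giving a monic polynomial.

Apply the Euclidean algorithm:
  4y⁵ - 8y⁴ - 8y³ - 164y² + 184y + 352 = ((4/3)y² - (8/3)y + 4/3)(3y³ - 9y - 6) + (-180y² + 180y + 360)
  3y³ - 9y - 6 = (-(1/60)y - 1/60)(-180y² + 180y + 360) + (0)
Last nonzero remainder: -180y² + 180y + 360. Dividing through by -180 gives the monic gcd y² - y - 2.
Then lcm(f, g) = f·g / gcd(f, g); expanding and making the result monic gives the answer.

y⁶ - y⁵ - 4y⁴ - 43y³ + 5y² + 134y + 88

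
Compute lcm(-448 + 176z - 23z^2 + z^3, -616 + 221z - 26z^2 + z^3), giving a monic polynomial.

Repeated division with remainder:
  z^3 - 23z^2 + 176z - 448 = (z^3 - 26z^2 + 221z - 616) + (3z^2 - 45z + 168)
  z^3 - 26z^2 + 221z - 616 = ((1/3)z - 11/3)(3z^2 - 45z + 168) + (0)
Last nonzero remainder: 3z^2 - 45z + 168. Dividing through by 3 gives the monic gcd z^2 - 15z + 56.
Then lcm(f, g) = f·g / gcd(f, g); expanding and making the result monic gives the answer.

4928 - 2384z + 429z^2 - 34z^3 + z^4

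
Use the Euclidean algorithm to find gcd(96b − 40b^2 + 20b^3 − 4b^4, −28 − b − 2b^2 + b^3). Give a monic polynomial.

By polynomial division,
  −4b^4 + 20b^3 − 40b^2 + 96b = (−4b + 12)(b^3 − 2b^2 − b − 28) + (−20b^2 − 4b + 336)
  b^3 − 2b^2 − b − 28 = (−(1/20)b + 11/100)(−20b^2 − 4b + 336) + ((406/25)b − 1624/25)
  −20b^2 − 4b + 336 = (−(250/203)b − 150/29)((406/25)b − 1624/25) + (0)
Last nonzero remainder: (406/25)b − 1624/25. Dividing through by 406/25 gives the monic gcd b − 4.

−4 + b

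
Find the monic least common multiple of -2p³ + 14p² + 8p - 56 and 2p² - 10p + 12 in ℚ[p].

p⁴ - 10p³ + 17p² + 40p - 84

Repeated division with remainder:
  -2p³ + 14p² + 8p - 56 = (-p + 2)(2p² - 10p + 12) + (40p - 80)
  2p² - 10p + 12 = ((1/20)p - 3/20)(40p - 80) + (0)
Last nonzero remainder: 40p - 80. Dividing through by 40 gives the monic gcd p - 2.
Then lcm(f, g) = f·g / gcd(f, g); expanding and making the result monic gives the answer.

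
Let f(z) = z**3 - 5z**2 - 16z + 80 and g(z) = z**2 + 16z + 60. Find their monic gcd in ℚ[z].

1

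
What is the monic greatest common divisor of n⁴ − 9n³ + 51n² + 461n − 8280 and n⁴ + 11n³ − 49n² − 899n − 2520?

n² − n − 72

Apply the Euclidean algorithm:
  n⁴ − 9n³ + 51n² + 461n − 8280 = (n⁴ + 11n³ − 49n² − 899n − 2520) + (−20n³ + 100n² + 1360n − 5760)
  n⁴ + 11n³ − 49n² − 899n − 2520 = (−(1/20)n − 4/5)(−20n³ + 100n² + 1360n − 5760) + (99n² − 99n − 7128)
  −20n³ + 100n² + 1360n − 5760 = (−(20/99)n + 80/99)(99n² − 99n − 7128) + (0)
Last nonzero remainder: 99n² − 99n − 7128. Dividing through by 99 gives the monic gcd n² − n − 72.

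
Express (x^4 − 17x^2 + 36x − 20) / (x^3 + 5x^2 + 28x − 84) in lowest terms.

(x^3 + 2x^2 − 13x + 10)/(x^2 + 7x + 42)

By polynomial division,
  x^4 − 17x^2 + 36x − 20 = (x − 5)(x^3 + 5x^2 + 28x − 84) + (−20x^2 + 260x − 440)
  x^3 + 5x^2 + 28x − 84 = (−(1/20)x − 9/10)(−20x^2 + 260x − 440) + (240x − 480)
  −20x^2 + 260x − 440 = (−(1/12)x + 11/12)(240x − 480) + (0)
Last nonzero remainder: 240x − 480. Dividing through by 240 gives the monic gcd x − 2.
Cancel x − 2 from numerator and denominator to get the reduced form.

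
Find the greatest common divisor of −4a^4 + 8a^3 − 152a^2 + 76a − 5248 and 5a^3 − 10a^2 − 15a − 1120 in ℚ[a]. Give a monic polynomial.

a^2 + 5a + 32

Apply the Euclidean algorithm:
  −4a^4 + 8a^3 − 152a^2 + 76a − 5248 = (−(4/5)a)(5a^3 − 10a^2 − 15a − 1120) + (−164a^2 − 820a − 5248)
  5a^3 − 10a^2 − 15a − 1120 = (−(5/164)a + 35/164)(−164a^2 − 820a − 5248) + (0)
Last nonzero remainder: −164a^2 − 820a − 5248. Dividing through by −164 gives the monic gcd a^2 + 5a + 32.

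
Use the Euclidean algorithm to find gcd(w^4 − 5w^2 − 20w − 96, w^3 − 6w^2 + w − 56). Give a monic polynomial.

Euclidean algorithm in ℚ[w]:
  w^4 − 5w^2 − 20w − 96 = (w + 6)(w^3 − 6w^2 + w − 56) + (30w^2 + 30w + 240)
  w^3 − 6w^2 + w − 56 = ((1/30)w − 7/30)(30w^2 + 30w + 240) + (0)
Last nonzero remainder: 30w^2 + 30w + 240. Dividing through by 30 gives the monic gcd w^2 + w + 8.

w^2 + w + 8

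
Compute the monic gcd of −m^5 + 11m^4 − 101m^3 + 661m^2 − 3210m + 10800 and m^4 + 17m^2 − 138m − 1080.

m^3 − 4m^2 + 33m − 270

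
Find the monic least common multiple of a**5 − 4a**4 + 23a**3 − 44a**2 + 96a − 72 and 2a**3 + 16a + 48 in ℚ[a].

a**6 − 2a**5 + 15a**4 + 2a**3 + 8a**2 + 120a − 144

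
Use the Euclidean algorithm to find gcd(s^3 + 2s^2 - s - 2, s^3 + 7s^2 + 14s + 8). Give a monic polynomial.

s^2 + 3s + 2

Apply the Euclidean algorithm:
  s^3 + 2s^2 - s - 2 = (s^3 + 7s^2 + 14s + 8) + (-5s^2 - 15s - 10)
  s^3 + 7s^2 + 14s + 8 = (-(1/5)s - 4/5)(-5s^2 - 15s - 10) + (0)
Last nonzero remainder: -5s^2 - 15s - 10. Dividing through by -5 gives the monic gcd s^2 + 3s + 2.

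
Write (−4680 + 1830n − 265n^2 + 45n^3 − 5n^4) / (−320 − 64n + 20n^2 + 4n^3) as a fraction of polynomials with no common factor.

(1170 − 165n + 25n^2 − 5n^3)/(80 + 36n + 4n^2)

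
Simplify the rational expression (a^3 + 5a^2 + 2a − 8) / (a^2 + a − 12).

(a^2 + a − 2)/(a − 3)

Apply the Euclidean algorithm:
  a^3 + 5a^2 + 2a − 8 = (a + 4)(a^2 + a − 12) + (10a + 40)
  a^2 + a − 12 = ((1/10)a − 3/10)(10a + 40) + (0)
Last nonzero remainder: 10a + 40. Dividing through by 10 gives the monic gcd a + 4.
Cancel a + 4 from numerator and denominator to get the reduced form.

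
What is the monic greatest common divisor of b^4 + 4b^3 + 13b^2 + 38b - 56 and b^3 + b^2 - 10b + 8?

Euclidean algorithm in ℚ[b]:
  b^4 + 4b^3 + 13b^2 + 38b - 56 = (b + 3)(b^3 + b^2 - 10b + 8) + (20b^2 + 60b - 80)
  b^3 + b^2 - 10b + 8 = ((1/20)b - 1/10)(20b^2 + 60b - 80) + (0)
Last nonzero remainder: 20b^2 + 60b - 80. Dividing through by 20 gives the monic gcd b^2 + 3b - 4.

b^2 + 3b - 4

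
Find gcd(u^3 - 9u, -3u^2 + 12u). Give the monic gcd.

u

Repeated division with remainder:
  u^3 - 9u = (-(1/3)u - 4/3)(-3u^2 + 12u) + (7u)
  -3u^2 + 12u = (-(3/7)u + 12/7)(7u) + (0)
Last nonzero remainder: 7u. Dividing through by 7 gives the monic gcd u.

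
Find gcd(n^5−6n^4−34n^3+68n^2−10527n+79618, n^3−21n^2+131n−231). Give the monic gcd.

n^2−18n+77

By polynomial division,
  n^5−6n^4−34n^3+68n^2−10527n+79618 = (n^2+15n+150)(n^3−21n^2+131n−231) + (1484n^2−26712n+114268)
  n^3−21n^2+131n−231 = ((1/1484)n−3/1484)(1484n^2−26712n+114268) + (0)
Last nonzero remainder: 1484n^2−26712n+114268. Dividing through by 1484 gives the monic gcd n^2−18n+77.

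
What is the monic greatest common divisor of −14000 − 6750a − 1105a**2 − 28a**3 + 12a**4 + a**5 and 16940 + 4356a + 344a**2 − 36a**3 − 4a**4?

35 + 9a + a**2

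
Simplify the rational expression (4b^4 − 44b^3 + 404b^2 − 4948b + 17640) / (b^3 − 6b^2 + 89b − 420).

(4b^3 − 24b^2 + 284b − 3528)/(b^2 − b + 84)

Repeated division with remainder:
  4b^4 − 44b^3 + 404b^2 − 4948b + 17640 = (4b − 20)(b^3 − 6b^2 + 89b − 420) + (−72b^2 − 1488b + 9240)
  b^3 − 6b^2 + 89b − 420 = (−(1/72)b + 10/27)(−72b^2 − 1488b + 9240) + ((6916/9)b − 34580/9)
  −72b^2 − 1488b + 9240 = (−(162/1729)b − 594/247)((6916/9)b − 34580/9) + (0)
Last nonzero remainder: (6916/9)b − 34580/9. Dividing through by 6916/9 gives the monic gcd b − 5.
Cancel b − 5 from numerator and denominator to get the reduced form.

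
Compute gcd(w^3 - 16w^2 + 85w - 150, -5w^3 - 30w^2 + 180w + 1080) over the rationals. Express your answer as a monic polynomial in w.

By polynomial division,
  w^3 - 16w^2 + 85w - 150 = (-1/5)(-5w^3 - 30w^2 + 180w + 1080) + (-22w^2 + 121w + 66)
  -5w^3 - 30w^2 + 180w + 1080 = ((5/22)w + 115/44)(-22w^2 + 121w + 66) + (-(605/4)w + 1815/2)
  -22w^2 + 121w + 66 = ((8/55)w + 4/55)(-(605/4)w + 1815/2) + (0)
Last nonzero remainder: -(605/4)w + 1815/2. Dividing through by -605/4 gives the monic gcd w - 6.

w - 6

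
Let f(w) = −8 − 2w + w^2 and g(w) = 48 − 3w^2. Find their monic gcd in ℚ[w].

−4 + w

Euclidean algorithm in ℚ[w]:
  w^2 − 2w − 8 = (−1/3)(−3w^2 + 48) + (−2w + 8)
  −3w^2 + 48 = ((3/2)w + 6)(−2w + 8) + (0)
Last nonzero remainder: −2w + 8. Dividing through by −2 gives the monic gcd w − 4.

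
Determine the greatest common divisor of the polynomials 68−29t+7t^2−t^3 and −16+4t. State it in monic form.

By polynomial division,
  −t^3+7t^2−29t+68 = (−(1/4)t^2+(3/4)t−17/4)(4t−16) + (0)
Last nonzero remainder: 4t−16. Dividing through by 4 gives the monic gcd t−4.

−4+t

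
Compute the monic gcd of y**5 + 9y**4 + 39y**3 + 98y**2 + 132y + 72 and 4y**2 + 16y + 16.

Apply the Euclidean algorithm:
  y**5 + 9y**4 + 39y**3 + 98y**2 + 132y + 72 = ((1/4)y**3 + (5/4)y**2 + (15/4)y + 9/2)(4y**2 + 16y + 16) + (0)
Last nonzero remainder: 4y**2 + 16y + 16. Dividing through by 4 gives the monic gcd y**2 + 4y + 4.

y**2 + 4y + 4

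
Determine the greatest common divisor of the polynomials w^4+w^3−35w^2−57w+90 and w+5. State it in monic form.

w+5

Apply the Euclidean algorithm:
  w^4+w^3−35w^2−57w+90 = (w^3−4w^2−15w+18)(w+5) + (0)
The last nonzero remainder w+5 is already monic.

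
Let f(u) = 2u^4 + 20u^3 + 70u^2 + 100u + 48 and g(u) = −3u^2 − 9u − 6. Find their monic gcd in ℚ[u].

Repeated division with remainder:
  2u^4 + 20u^3 + 70u^2 + 100u + 48 = (−(2/3)u^2 − (14/3)u − 8)(−3u^2 − 9u − 6) + (0)
Last nonzero remainder: −3u^2 − 9u − 6. Dividing through by −3 gives the monic gcd u^2 + 3u + 2.

u^2 + 3u + 2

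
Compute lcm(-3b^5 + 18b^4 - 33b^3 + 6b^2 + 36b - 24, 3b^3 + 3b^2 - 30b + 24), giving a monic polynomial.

Apply the Euclidean algorithm:
  -3b^5 + 18b^4 - 33b^3 + 6b^2 + 36b - 24 = (-b^2 + 7b - 28)(3b^3 + 3b^2 - 30b + 24) + (324b^2 - 972b + 648)
  3b^3 + 3b^2 - 30b + 24 = ((1/108)b + 1/27)(324b^2 - 972b + 648) + (0)
Last nonzero remainder: 324b^2 - 972b + 648. Dividing through by 324 gives the monic gcd b^2 - 3b + 2.
Then lcm(f, g) = f·g / gcd(f, g); expanding and making the result monic gives the answer.

b^6 - 2b^5 - 13b^4 + 42b^3 - 20b^2 - 40b + 32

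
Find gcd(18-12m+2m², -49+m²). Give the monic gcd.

Repeated division with remainder:
  2m²-12m+18 = (2)(m²-49) + (-12m+116)
  m²-49 = (-(1/12)m-29/36)(-12m+116) + (400/9)
  -12m+116 = (-(27/100)m+261/100)(400/9) + (0)
The last nonzero remainder is the constant 400/9, so the polynomials are coprime and gcd = 1.

1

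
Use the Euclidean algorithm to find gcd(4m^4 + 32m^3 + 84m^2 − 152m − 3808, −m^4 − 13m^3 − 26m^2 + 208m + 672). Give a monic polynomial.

Euclidean algorithm in ℚ[m]:
  4m^4 + 32m^3 + 84m^2 − 152m − 3808 = (−4)(−m^4 − 13m^3 − 26m^2 + 208m + 672) + (−20m^3 − 20m^2 + 680m − 1120)
  −m^4 − 13m^3 − 26m^2 + 208m + 672 = ((1/20)m + 3/5)(−20m^3 − 20m^2 + 680m − 1120) + (−48m^2 − 144m + 1344)
  −20m^3 − 20m^2 + 680m − 1120 = ((5/12)m − 5/6)(−48m^2 − 144m + 1344) + (0)
Last nonzero remainder: −48m^2 − 144m + 1344. Dividing through by −48 gives the monic gcd m^2 + 3m − 28.

m^2 + 3m − 28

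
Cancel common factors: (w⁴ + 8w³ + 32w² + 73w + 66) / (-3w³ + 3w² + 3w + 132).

Repeated division with remainder:
  w⁴ + 8w³ + 32w² + 73w + 66 = (-(1/3)w - 3)(-3w³ + 3w² + 3w + 132) + (42w² + 126w + 462)
  -3w³ + 3w² + 3w + 132 = (-(1/14)w + 2/7)(42w² + 126w + 462) + (0)
Last nonzero remainder: 42w² + 126w + 462. Dividing through by 42 gives the monic gcd w² + 3w + 11.
Cancel w² + 3w + 11 from numerator and denominator to get the reduced form.

(-w² - 5w - 6)/(3w - 12)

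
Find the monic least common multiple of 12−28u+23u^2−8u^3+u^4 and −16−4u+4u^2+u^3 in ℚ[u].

96−152u+28u^2+46u^3−17u^4−2u^5+u^6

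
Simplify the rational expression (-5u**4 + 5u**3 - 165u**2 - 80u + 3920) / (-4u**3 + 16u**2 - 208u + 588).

(5u**2 - 80)/(4u - 12)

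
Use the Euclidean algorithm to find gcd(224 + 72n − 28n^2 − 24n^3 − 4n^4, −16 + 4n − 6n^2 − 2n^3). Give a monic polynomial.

4 + n

Repeated division with remainder:
  −4n^4 − 24n^3 − 28n^2 + 72n + 224 = (2n + 6)(−2n^3 − 6n^2 + 4n − 16) + (80n + 320)
  −2n^3 − 6n^2 + 4n − 16 = (−(1/40)n^2 + (1/40)n − 1/20)(80n + 320) + (0)
Last nonzero remainder: 80n + 320. Dividing through by 80 gives the monic gcd n + 4.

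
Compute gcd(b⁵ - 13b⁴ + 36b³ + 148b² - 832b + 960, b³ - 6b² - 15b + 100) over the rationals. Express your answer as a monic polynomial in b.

b² - b - 20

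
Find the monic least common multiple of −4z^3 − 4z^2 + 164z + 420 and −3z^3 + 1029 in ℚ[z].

Euclidean algorithm in ℚ[z]:
  −4z^3 − 4z^2 + 164z + 420 = (4/3)(−3z^3 + 1029) + (−4z^2 + 164z − 952)
  −3z^3 + 1029 = ((3/4)z + 123/4)(−4z^2 + 164z − 952) + (−4329z + 30303)
  −4z^2 + 164z − 952 = ((4/4329)z − 136/4329)(−4329z + 30303) + (0)
Last nonzero remainder: −4329z + 30303. Dividing through by −4329 gives the monic gcd z − 7.
Then lcm(f, g) = f·g / gcd(f, g); expanding and making the result monic gives the answer.

z^5 + 8z^4 + 15z^3 − 343z^2 − 2744z − 5145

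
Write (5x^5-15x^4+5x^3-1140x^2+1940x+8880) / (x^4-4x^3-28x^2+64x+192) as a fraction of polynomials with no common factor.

(5x^2+25x+185)/(x+4)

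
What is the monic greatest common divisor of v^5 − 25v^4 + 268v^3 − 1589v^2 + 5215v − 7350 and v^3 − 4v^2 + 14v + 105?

Euclidean algorithm in ℚ[v]:
  v^5 − 25v^4 + 268v^3 − 1589v^2 + 5215v − 7350 = (v^2 − 21v + 170)(v^3 − 4v^2 + 14v + 105) + (−720v^2 + 5040v − 25200)
  v^3 − 4v^2 + 14v + 105 = (−(1/720)v − 1/240)(−720v^2 + 5040v − 25200) + (0)
Last nonzero remainder: −720v^2 + 5040v − 25200. Dividing through by −720 gives the monic gcd v^2 − 7v + 35.

v^2 − 7v + 35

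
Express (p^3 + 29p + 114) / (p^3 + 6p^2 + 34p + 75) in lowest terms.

(p^2 − 3p + 38)/(p^2 + 3p + 25)

Euclidean algorithm in ℚ[p]:
  p^3 + 29p + 114 = (p^3 + 6p^2 + 34p + 75) + (−6p^2 − 5p + 39)
  p^3 + 6p^2 + 34p + 75 = (−(1/6)p − 31/36)(−6p^2 − 5p + 39) + ((1303/36)p + 1303/12)
  −6p^2 − 5p + 39 = (−(216/1303)p + 468/1303)((1303/36)p + 1303/12) + (0)
Last nonzero remainder: (1303/36)p + 1303/12. Dividing through by 1303/36 gives the monic gcd p + 3.
Cancel p + 3 from numerator and denominator to get the reduced form.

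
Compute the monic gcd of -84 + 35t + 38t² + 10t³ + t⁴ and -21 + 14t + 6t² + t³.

-21 + 14t + 6t² + t³

By polynomial division,
  t⁴ + 10t³ + 38t² + 35t - 84 = (t + 4)(t³ + 6t² + 14t - 21) + (0)
The last nonzero remainder t³ + 6t² + 14t - 21 is already monic.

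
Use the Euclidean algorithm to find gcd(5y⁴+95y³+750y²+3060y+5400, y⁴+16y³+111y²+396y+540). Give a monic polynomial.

y³+13y²+72y+180

Euclidean algorithm in ℚ[y]:
  5y⁴+95y³+750y²+3060y+5400 = (5)(y⁴+16y³+111y²+396y+540) + (15y³+195y²+1080y+2700)
  y⁴+16y³+111y²+396y+540 = ((1/15)y+1/5)(15y³+195y²+1080y+2700) + (0)
Last nonzero remainder: 15y³+195y²+1080y+2700. Dividing through by 15 gives the monic gcd y³+13y²+72y+180.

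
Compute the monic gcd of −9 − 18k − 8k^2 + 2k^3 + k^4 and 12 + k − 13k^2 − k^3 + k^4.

Repeated division with remainder:
  k^4 + 2k^3 − 8k^2 − 18k − 9 = (k^4 − k^3 − 13k^2 + k + 12) + (3k^3 + 5k^2 − 19k − 21)
  k^4 − k^3 − 13k^2 + k + 12 = ((1/3)k − 8/9)(3k^3 + 5k^2 − 19k − 21) + (−(20/9)k^2 − (80/9)k − 20/3)
  3k^3 + 5k^2 − 19k − 21 = (−(27/20)k + 63/20)(−(20/9)k^2 − (80/9)k − 20/3) + (0)
Last nonzero remainder: −(20/9)k^2 − (80/9)k − 20/3. Dividing through by −20/9 gives the monic gcd k^2 + 4k + 3.

3 + 4k + k^2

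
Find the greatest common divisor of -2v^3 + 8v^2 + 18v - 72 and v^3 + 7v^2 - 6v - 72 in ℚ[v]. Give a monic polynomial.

v - 3

Euclidean algorithm in ℚ[v]:
  -2v^3 + 8v^2 + 18v - 72 = (-2)(v^3 + 7v^2 - 6v - 72) + (22v^2 + 6v - 216)
  v^3 + 7v^2 - 6v - 72 = ((1/22)v + 37/121)(22v^2 + 6v - 216) + ((240/121)v - 720/121)
  22v^2 + 6v - 216 = ((1331/120)v + 363/10)((240/121)v - 720/121) + (0)
Last nonzero remainder: (240/121)v - 720/121. Dividing through by 240/121 gives the monic gcd v - 3.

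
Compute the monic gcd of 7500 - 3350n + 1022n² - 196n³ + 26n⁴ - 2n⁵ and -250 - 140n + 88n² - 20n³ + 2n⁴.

25 - 6n + n²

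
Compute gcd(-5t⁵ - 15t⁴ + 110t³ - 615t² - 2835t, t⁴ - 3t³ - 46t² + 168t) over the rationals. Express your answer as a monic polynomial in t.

t² + 7t

Apply the Euclidean algorithm:
  -5t⁵ - 15t⁴ + 110t³ - 615t² - 2835t = (-5t - 30)(t⁴ - 3t³ - 46t² + 168t) + (-210t³ - 1155t² + 2205t)
  t⁴ - 3t³ - 46t² + 168t = (-(1/210)t + 17/420)(-210t³ - 1155t² + 2205t) + ((45/4)t² + (315/4)t)
  -210t³ - 1155t² + 2205t = (-(56/3)t + 28)((45/4)t² + (315/4)t) + (0)
Last nonzero remainder: (45/4)t² + (315/4)t. Dividing through by 45/4 gives the monic gcd t² + 7t.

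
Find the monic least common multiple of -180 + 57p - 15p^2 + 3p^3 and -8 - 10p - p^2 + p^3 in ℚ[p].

Repeated division with remainder:
  3p^3 - 15p^2 + 57p - 180 = (3)(p^3 - p^2 - 10p - 8) + (-12p^2 + 87p - 156)
  p^3 - p^2 - 10p - 8 = (-(1/12)p - 25/48)(-12p^2 + 87p - 156) + ((357/16)p - 357/4)
  -12p^2 + 87p - 156 = (-(64/119)p + 208/119)((357/16)p - 357/4) + (0)
Last nonzero remainder: (357/16)p - 357/4. Dividing through by 357/16 gives the monic gcd p - 4.
Then lcm(f, g) = f·g / gcd(f, g); expanding and making the result monic gives the answer.

-120 - 142p - 13p^2 + 6p^3 - 2p^4 + p^5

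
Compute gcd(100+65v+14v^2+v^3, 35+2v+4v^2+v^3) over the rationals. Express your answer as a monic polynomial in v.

Euclidean algorithm in ℚ[v]:
  v^3+14v^2+65v+100 = (v^3+4v^2+2v+35) + (10v^2+63v+65)
  v^3+4v^2+2v+35 = ((1/10)v-23/100)(10v^2+63v+65) + ((999/100)v+999/20)
  10v^2+63v+65 = ((1000/999)v+1300/999)((999/100)v+999/20) + (0)
Last nonzero remainder: (999/100)v+999/20. Dividing through by 999/100 gives the monic gcd v+5.

5+v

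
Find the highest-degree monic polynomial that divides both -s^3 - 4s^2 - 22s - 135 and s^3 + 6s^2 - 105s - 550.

By polynomial division,
  -s^3 - 4s^2 - 22s - 135 = (-1)(s^3 + 6s^2 - 105s - 550) + (2s^2 - 127s - 685)
  s^3 + 6s^2 - 105s - 550 = ((1/2)s + 139/4)(2s^2 - 127s - 685) + ((18603/4)s + 93015/4)
  2s^2 - 127s - 685 = ((8/18603)s - 548/18603)((18603/4)s + 93015/4) + (0)
Last nonzero remainder: (18603/4)s + 93015/4. Dividing through by 18603/4 gives the monic gcd s + 5.

s + 5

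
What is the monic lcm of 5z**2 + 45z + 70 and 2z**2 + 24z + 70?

Euclidean algorithm in ℚ[z]:
  5z**2 + 45z + 70 = (5/2)(2z**2 + 24z + 70) + (-15z - 105)
  2z**2 + 24z + 70 = (-(2/15)z - 2/3)(-15z - 105) + (0)
Last nonzero remainder: -15z - 105. Dividing through by -15 gives the monic gcd z + 7.
Then lcm(f, g) = f·g / gcd(f, g); expanding and making the result monic gives the answer.

z**3 + 14z**2 + 59z + 70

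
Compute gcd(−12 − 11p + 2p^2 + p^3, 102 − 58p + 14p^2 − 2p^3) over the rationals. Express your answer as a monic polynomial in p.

−3 + p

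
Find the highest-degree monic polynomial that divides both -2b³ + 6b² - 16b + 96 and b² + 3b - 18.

By polynomial division,
  -2b³ + 6b² - 16b + 96 = (-2b + 12)(b² + 3b - 18) + (-88b + 312)
  b² + 3b - 18 = (-(1/88)b - 9/121)(-88b + 312) + (630/121)
  -88b + 312 = (-(5324/315)b + 6292/105)(630/121) + (0)
The last nonzero remainder is the constant 630/121, so the polynomials are coprime and gcd = 1.

1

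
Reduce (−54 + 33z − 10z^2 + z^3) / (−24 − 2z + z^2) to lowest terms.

Euclidean algorithm in ℚ[z]:
  z^3 − 10z^2 + 33z − 54 = (z − 8)(z^2 − 2z − 24) + (41z − 246)
  z^2 − 2z − 24 = ((1/41)z + 4/41)(41z − 246) + (0)
Last nonzero remainder: 41z − 246. Dividing through by 41 gives the monic gcd z − 6.
Cancel z − 6 from numerator and denominator to get the reduced form.

(9 − 4z + z^2)/(4 + z)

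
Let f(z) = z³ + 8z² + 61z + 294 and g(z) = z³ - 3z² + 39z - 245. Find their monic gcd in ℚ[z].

z² + 2z + 49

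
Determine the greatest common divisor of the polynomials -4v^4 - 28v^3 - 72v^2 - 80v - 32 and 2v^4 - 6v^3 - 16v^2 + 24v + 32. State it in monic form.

Repeated division with remainder:
  -4v^4 - 28v^3 - 72v^2 - 80v - 32 = (-2)(2v^4 - 6v^3 - 16v^2 + 24v + 32) + (-40v^3 - 104v^2 - 32v + 32)
  2v^4 - 6v^3 - 16v^2 + 24v + 32 = (-(1/20)v + 7/25)(-40v^3 - 104v^2 - 32v + 32) + ((288/25)v^2 + (864/25)v + 576/25)
  -40v^3 - 104v^2 - 32v + 32 = (-(125/36)v + 25/18)((288/25)v^2 + (864/25)v + 576/25) + (0)
Last nonzero remainder: (288/25)v^2 + (864/25)v + 576/25. Dividing through by 288/25 gives the monic gcd v^2 + 3v + 2.

v^2 + 3v + 2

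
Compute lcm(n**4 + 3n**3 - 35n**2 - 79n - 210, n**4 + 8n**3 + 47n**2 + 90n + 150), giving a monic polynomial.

Apply the Euclidean algorithm:
  n**4 + 3n**3 - 35n**2 - 79n - 210 = (n**4 + 8n**3 + 47n**2 + 90n + 150) + (-5n**3 - 82n**2 - 169n - 360)
  n**4 + 8n**3 + 47n**2 + 90n + 150 = (-(1/5)n + 42/25)(-5n**3 - 82n**2 - 169n - 360) + ((3774/25)n**2 + (7548/25)n + 3774/5)
  -5n**3 - 82n**2 - 169n - 360 = (-(125/3774)n - 300/629)((3774/25)n**2 + (7548/25)n + 3774/5) + (0)
Last nonzero remainder: (3774/25)n**2 + (7548/25)n + 3774/5. Dividing through by 3774/25 gives the monic gcd n**2 + 2n + 5.
Then lcm(f, g) = f·g / gcd(f, g); expanding and making the result monic gives the answer.

n**6 + 9n**5 + 13n**4 - 199n**3 - 1734n**2 - 3630n - 6300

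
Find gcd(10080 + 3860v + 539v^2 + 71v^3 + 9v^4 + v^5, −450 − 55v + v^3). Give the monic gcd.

Apply the Euclidean algorithm:
  v^5 + 9v^4 + 71v^3 + 539v^2 + 3860v + 10080 = (v^2 + 9v + 126)(v^3 − 55v − 450) + (1484v^2 + 14840v + 66780)
  v^3 − 55v − 450 = ((1/1484)v − 5/742)(1484v^2 + 14840v + 66780) + (0)
Last nonzero remainder: 1484v^2 + 14840v + 66780. Dividing through by 1484 gives the monic gcd v^2 + 10v + 45.

45 + 10v + v^2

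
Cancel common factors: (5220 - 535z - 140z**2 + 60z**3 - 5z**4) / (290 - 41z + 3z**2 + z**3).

Apply the Euclidean algorithm:
  -5z**4 + 60z**3 - 140z**2 - 535z + 5220 = (-5z + 75)(z**3 + 3z**2 - 41z + 290) + (-570z**2 + 3990z - 16530)
  z**3 + 3z**2 - 41z + 290 = (-(1/570)z - 1/57)(-570z**2 + 3990z - 16530) + (0)
Last nonzero remainder: -570z**2 + 3990z - 16530. Dividing through by -570 gives the monic gcd z**2 - 7z + 29.
Cancel z**2 - 7z + 29 from numerator and denominator to get the reduced form.

(180 + 25z - 5z**2)/(10 + z)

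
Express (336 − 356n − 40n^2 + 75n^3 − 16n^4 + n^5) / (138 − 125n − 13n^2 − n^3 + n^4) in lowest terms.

(56 + 6n − 9n^2 + n^3)/(23 + 6n + n^2)

Repeated division with remainder:
  n^5 − 16n^4 + 75n^3 − 40n^2 − 356n + 336 = (n − 15)(n^4 − n^3 − 13n^2 − 125n + 138) + (73n^3 − 110n^2 − 2369n + 2406)
  n^4 − n^3 − 13n^2 − 125n + 138 = ((1/73)n + 37/5329)(73n^3 − 110n^2 − 2369n + 2406) + ((107730/5329)n^2 − (754110/5329)n + 646380/5329)
  73n^3 − 110n^2 − 2369n + 2406 = ((389017/107730)n + 2136929/107730)((107730/5329)n^2 − (754110/5329)n + 646380/5329) + (0)
Last nonzero remainder: (107730/5329)n^2 − (754110/5329)n + 646380/5329. Dividing through by 107730/5329 gives the monic gcd n^2 − 7n + 6.
Cancel n^2 − 7n + 6 from numerator and denominator to get the reduced form.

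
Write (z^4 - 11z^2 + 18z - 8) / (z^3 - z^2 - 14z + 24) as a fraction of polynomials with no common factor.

(z^2 - 2z + 1)/(z - 3)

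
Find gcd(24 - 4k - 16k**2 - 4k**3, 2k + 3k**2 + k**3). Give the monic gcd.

Euclidean algorithm in ℚ[k]:
  -4k**3 - 16k**2 - 4k + 24 = (-4)(k**3 + 3k**2 + 2k) + (-4k**2 + 4k + 24)
  k**3 + 3k**2 + 2k = (-(1/4)k - 1)(-4k**2 + 4k + 24) + (12k + 24)
  -4k**2 + 4k + 24 = (-(1/3)k + 1)(12k + 24) + (0)
Last nonzero remainder: 12k + 24. Dividing through by 12 gives the monic gcd k + 2.

2 + k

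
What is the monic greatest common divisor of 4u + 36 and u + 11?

Repeated division with remainder:
  4u + 36 = (4)(u + 11) + (-8)
  u + 11 = (-(1/8)u - 11/8)(-8) + (0)
The last nonzero remainder is the constant -8, so the polynomials are coprime and gcd = 1.

1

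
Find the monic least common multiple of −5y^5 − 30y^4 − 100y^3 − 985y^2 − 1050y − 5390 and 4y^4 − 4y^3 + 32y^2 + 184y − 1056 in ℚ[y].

Euclidean algorithm in ℚ[y]:
  −5y^5 − 30y^4 − 100y^3 − 985y^2 − 1050y − 5390 = (−(5/4)y − 35/4)(4y^4 − 4y^3 + 32y^2 + 184y − 1056) + (−95y^3 − 475y^2 − 760y − 14630)
  4y^4 − 4y^3 + 32y^2 + 184y − 1056 = (−(4/95)y + 24/95)(−95y^3 − 475y^2 − 760y − 14630) + (120y^2 − 240y + 2640)
  −95y^3 − 475y^2 − 760y − 14630 = (−(19/24)y − 133/24)(120y^2 − 240y + 2640) + (0)
Last nonzero remainder: 120y^2 − 240y + 2640. Dividing through by 120 gives the monic gcd y^2 − 2y + 22.
Then lcm(f, g) = f·g / gcd(f, g); expanding and making the result monic gives the answer.

y^7 + 7y^6 + 14y^5 + 145y^4 + 167y^3 − 1076y^2 − 1442y − 12936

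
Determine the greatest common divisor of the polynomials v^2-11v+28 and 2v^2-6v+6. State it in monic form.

1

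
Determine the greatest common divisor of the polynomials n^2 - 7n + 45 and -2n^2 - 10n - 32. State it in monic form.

1

Repeated division with remainder:
  n^2 - 7n + 45 = (-1/2)(-2n^2 - 10n - 32) + (-12n + 29)
  -2n^2 - 10n - 32 = ((1/6)n + 89/72)(-12n + 29) + (-4885/72)
  -12n + 29 = ((864/4885)n - 2088/4885)(-4885/72) + (0)
The last nonzero remainder is the constant -4885/72, so the polynomials are coprime and gcd = 1.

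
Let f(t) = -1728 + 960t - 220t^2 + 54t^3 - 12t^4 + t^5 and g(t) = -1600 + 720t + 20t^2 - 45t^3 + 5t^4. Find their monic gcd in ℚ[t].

16 - 8t + t^2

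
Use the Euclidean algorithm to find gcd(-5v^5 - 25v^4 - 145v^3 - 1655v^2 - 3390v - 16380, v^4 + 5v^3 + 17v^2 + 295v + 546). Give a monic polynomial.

By polynomial division,
  -5v^5 - 25v^4 - 145v^3 - 1655v^2 - 3390v - 16380 = (-5v)(v^4 + 5v^3 + 17v^2 + 295v + 546) + (-60v^3 - 180v^2 - 660v - 16380)
  v^4 + 5v^3 + 17v^2 + 295v + 546 = (-(1/60)v - 1/30)(-60v^3 - 180v^2 - 660v - 16380) + (0)
Last nonzero remainder: -60v^3 - 180v^2 - 660v - 16380. Dividing through by -60 gives the monic gcd v^3 + 3v^2 + 11v + 273.

v^3 + 3v^2 + 11v + 273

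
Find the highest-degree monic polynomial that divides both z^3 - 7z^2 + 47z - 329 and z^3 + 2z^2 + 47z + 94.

Apply the Euclidean algorithm:
  z^3 - 7z^2 + 47z - 329 = (z^3 + 2z^2 + 47z + 94) + (-9z^2 - 423)
  z^3 + 2z^2 + 47z + 94 = (-(1/9)z - 2/9)(-9z^2 - 423) + (0)
Last nonzero remainder: -9z^2 - 423. Dividing through by -9 gives the monic gcd z^2 + 47.

z^2 + 47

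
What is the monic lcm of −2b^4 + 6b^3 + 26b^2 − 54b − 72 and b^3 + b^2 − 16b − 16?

b^5 + b^4 − 25b^3 − 25b^2 + 144b + 144

Repeated division with remainder:
  −2b^4 + 6b^3 + 26b^2 − 54b − 72 = (−2b + 8)(b^3 + b^2 − 16b − 16) + (−14b^2 + 42b + 56)
  b^3 + b^2 − 16b − 16 = (−(1/14)b − 2/7)(−14b^2 + 42b + 56) + (0)
Last nonzero remainder: −14b^2 + 42b + 56. Dividing through by −14 gives the monic gcd b^2 − 3b − 4.
Then lcm(f, g) = f·g / gcd(f, g); expanding and making the result monic gives the answer.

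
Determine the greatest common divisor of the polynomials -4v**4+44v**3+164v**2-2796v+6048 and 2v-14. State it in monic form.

Euclidean algorithm in ℚ[v]:
  -4v**4+44v**3+164v**2-2796v+6048 = (-2v**3+8v**2+138v-432)(2v-14) + (0)
Last nonzero remainder: 2v-14. Dividing through by 2 gives the monic gcd v-7.

v-7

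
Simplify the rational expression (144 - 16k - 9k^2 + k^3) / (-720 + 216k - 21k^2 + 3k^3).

Repeated division with remainder:
  k^3 - 9k^2 - 16k + 144 = (1/3)(3k^3 - 21k^2 + 216k - 720) + (-2k^2 - 88k + 384)
  3k^3 - 21k^2 + 216k - 720 = (-(3/2)k + 153/2)(-2k^2 - 88k + 384) + (7524k - 30096)
  -2k^2 - 88k + 384 = (-(1/3762)k - 8/627)(7524k - 30096) + (0)
Last nonzero remainder: 7524k - 30096. Dividing through by 7524 gives the monic gcd k - 4.
Cancel k - 4 from numerator and denominator to get the reduced form.

(-36 - 5k + k^2)/(180 - 9k + 3k^2)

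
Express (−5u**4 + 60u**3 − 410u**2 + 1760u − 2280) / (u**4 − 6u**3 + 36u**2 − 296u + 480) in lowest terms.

(−5u**2 + 20u − 190)/(u**2 + 2u + 40)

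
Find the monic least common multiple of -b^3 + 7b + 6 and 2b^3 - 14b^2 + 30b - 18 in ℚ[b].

By polynomial division,
  -b^3 + 7b + 6 = (-1/2)(2b^3 - 14b^2 + 30b - 18) + (-7b^2 + 22b - 3)
  2b^3 - 14b^2 + 30b - 18 = (-(2/7)b + 54/49)(-7b^2 + 22b - 3) + ((240/49)b - 720/49)
  -7b^2 + 22b - 3 = (-(343/240)b + 49/240)((240/49)b - 720/49) + (0)
Last nonzero remainder: (240/49)b - 720/49. Dividing through by 240/49 gives the monic gcd b - 3.
Then lcm(f, g) = f·g / gcd(f, g); expanding and making the result monic gives the answer.

b^5 - 4b^4 - 4b^3 + 22b^2 + 3b - 18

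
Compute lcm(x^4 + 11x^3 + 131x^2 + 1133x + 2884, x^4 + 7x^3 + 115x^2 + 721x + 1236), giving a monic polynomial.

x^5 + 14x^4 + 164x^3 + 1526x^2 + 6283x + 8652

Repeated division with remainder:
  x^4 + 11x^3 + 131x^2 + 1133x + 2884 = (x^4 + 7x^3 + 115x^2 + 721x + 1236) + (4x^3 + 16x^2 + 412x + 1648)
  x^4 + 7x^3 + 115x^2 + 721x + 1236 = ((1/4)x + 3/4)(4x^3 + 16x^2 + 412x + 1648) + (0)
Last nonzero remainder: 4x^3 + 16x^2 + 412x + 1648. Dividing through by 4 gives the monic gcd x^3 + 4x^2 + 103x + 412.
Then lcm(f, g) = f·g / gcd(f, g); expanding and making the result monic gives the answer.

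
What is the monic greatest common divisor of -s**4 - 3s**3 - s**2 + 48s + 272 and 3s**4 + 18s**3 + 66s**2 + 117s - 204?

Repeated division with remainder:
  -s**4 - 3s**3 - s**2 + 48s + 272 = (-1/3)(3s**4 + 18s**3 + 66s**2 + 117s - 204) + (3s**3 + 21s**2 + 87s + 204)
  3s**4 + 18s**3 + 66s**2 + 117s - 204 = (s - 1)(3s**3 + 21s**2 + 87s + 204) + (0)
Last nonzero remainder: 3s**3 + 21s**2 + 87s + 204. Dividing through by 3 gives the monic gcd s**3 + 7s**2 + 29s + 68.

s**3 + 7s**2 + 29s + 68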